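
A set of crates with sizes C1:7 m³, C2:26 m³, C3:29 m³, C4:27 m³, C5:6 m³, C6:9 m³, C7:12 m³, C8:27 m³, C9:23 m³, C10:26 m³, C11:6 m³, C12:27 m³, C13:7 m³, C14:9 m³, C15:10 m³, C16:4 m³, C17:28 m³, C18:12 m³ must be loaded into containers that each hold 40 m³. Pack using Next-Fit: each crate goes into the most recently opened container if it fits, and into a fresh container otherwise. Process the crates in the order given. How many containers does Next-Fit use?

10

C1 (7 m³) → container 1 (remaining 33 m³)
C2 (26 m³) → container 1 (remaining 7 m³)
C3 (29 m³) → container 2 (remaining 11 m³)
C4 (27 m³) → container 3 (remaining 13 m³)
C5 (6 m³) → container 3 (remaining 7 m³)
C6 (9 m³) → container 4 (remaining 31 m³)
C7 (12 m³) → container 4 (remaining 19 m³)
C8 (27 m³) → container 5 (remaining 13 m³)
C9 (23 m³) → container 6 (remaining 17 m³)
C10 (26 m³) → container 7 (remaining 14 m³)
C11 (6 m³) → container 7 (remaining 8 m³)
C12 (27 m³) → container 8 (remaining 13 m³)
C13 (7 m³) → container 8 (remaining 6 m³)
C14 (9 m³) → container 9 (remaining 31 m³)
C15 (10 m³) → container 9 (remaining 21 m³)
C16 (4 m³) → container 9 (remaining 17 m³)
C17 (28 m³) → container 10 (remaining 12 m³)
C18 (12 m³) → container 10 (remaining 0 m³)
Final containers: [7,26] [29] [27,6] [9,12] [27] [23] [26,6] [27,7] [9,10,4] [28,12].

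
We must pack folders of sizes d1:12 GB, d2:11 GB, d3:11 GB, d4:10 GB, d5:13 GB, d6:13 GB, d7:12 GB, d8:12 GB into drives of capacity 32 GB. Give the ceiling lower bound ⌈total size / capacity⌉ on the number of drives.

3 drives

Total size = 12 + 11 + 11 + 10 + 13 + 13 + 12 + 12 = 94 GB.
⌈94 / 32⌉ = 3.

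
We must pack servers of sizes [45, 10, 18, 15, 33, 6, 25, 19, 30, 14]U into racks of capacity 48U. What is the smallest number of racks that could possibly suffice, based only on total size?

5

Total size = 45 + 10 + 18 + 15 + 33 + 6 + 25 + 19 + 30 + 14 = 215U.
⌈215 / 48⌉ = 5.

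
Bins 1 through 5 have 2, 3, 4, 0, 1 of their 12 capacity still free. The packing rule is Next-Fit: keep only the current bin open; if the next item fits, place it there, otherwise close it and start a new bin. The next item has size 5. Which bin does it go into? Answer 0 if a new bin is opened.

0

Next-Fit only looks at bin 5, which has 1 free.
5 does not fit, so a new bin is opened.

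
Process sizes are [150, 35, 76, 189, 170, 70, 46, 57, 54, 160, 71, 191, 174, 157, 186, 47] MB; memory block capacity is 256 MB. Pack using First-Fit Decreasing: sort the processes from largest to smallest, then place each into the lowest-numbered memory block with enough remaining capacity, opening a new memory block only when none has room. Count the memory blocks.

Sorted descending: 191, 189, 186, 174, 170, 160, 157, 150, 76, 71, 70, 57, 54, 47, 46, 35.
memory block 1: place 191 MB, 65 MB left
memory block 2: place 189 MB, 67 MB left
memory block 3: place 186 MB, 70 MB left
memory block 4: place 174 MB, 82 MB left
memory block 5: place 170 MB, 86 MB left
memory block 6: place 160 MB, 96 MB left
memory block 7: place 157 MB, 99 MB left
memory block 8: place 150 MB, 106 MB left
memory block 4: place 76 MB, 6 MB left
memory block 5: place 71 MB, 15 MB left
memory block 3: place 70 MB, 0 MB left
memory block 1: place 57 MB, 8 MB left
memory block 2: place 54 MB, 13 MB left
memory block 6: place 47 MB, 49 MB left
memory block 6: place 46 MB, 3 MB left
memory block 7: place 35 MB, 64 MB left
Final memory blocks: [191,57] [189,54] [186,70] [174,76] [170,71] [160,47,46] [157,35] [150].

8 memory blocks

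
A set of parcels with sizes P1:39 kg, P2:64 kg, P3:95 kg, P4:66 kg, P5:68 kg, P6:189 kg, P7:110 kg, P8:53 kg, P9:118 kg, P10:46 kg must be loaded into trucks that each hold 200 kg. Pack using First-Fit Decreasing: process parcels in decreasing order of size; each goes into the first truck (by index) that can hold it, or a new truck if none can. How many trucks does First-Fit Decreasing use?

5 trucks

Sorted descending: 189, 118, 110, 95, 68, 66, 64, 53, 46, 39.
189 kg → truck 1 (remaining 11 kg)
118 kg → truck 2 (remaining 82 kg)
110 kg → truck 3 (remaining 90 kg)
95 kg → truck 4 (remaining 105 kg)
68 kg → truck 2 (remaining 14 kg)
66 kg → truck 3 (remaining 24 kg)
64 kg → truck 4 (remaining 41 kg)
53 kg → truck 5 (remaining 147 kg)
46 kg → truck 5 (remaining 101 kg)
39 kg → truck 4 (remaining 2 kg)
Final trucks: [189] [118,68] [110,66] [95,64,39] [53,46].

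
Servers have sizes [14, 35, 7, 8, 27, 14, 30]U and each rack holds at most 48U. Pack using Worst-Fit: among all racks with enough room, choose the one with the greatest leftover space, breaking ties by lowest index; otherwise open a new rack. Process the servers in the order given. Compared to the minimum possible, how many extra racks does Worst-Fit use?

Worst-Fit: [14,7,8] [35] [27,14] [30] → 4 racks.
Total size 135U; any packing needs at least ⌈135/48⌉ = 3 racks.
An optimal packing achieves that bound: [35,8] [30,14] [27,14,7] → 3 racks.
Excess: 4 − 3 = 1.

1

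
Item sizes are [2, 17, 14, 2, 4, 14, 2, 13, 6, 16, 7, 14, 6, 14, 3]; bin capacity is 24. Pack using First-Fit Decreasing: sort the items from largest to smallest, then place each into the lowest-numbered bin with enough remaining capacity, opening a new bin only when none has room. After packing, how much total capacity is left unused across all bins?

34

Sorted descending: 17, 16, 14, 14, 14, 14, 13, 7, 6, 6, 4, 3, 2, 2, 2.
17 → bin 1 (remaining 7)
16 → bin 2 (remaining 8)
14 → bin 3 (remaining 10)
14 → bin 4 (remaining 10)
14 → bin 5 (remaining 10)
14 → bin 6 (remaining 10)
13 → bin 7 (remaining 11)
7 → bin 1 (remaining 0)
6 → bin 2 (remaining 2)
6 → bin 3 (remaining 4)
4 → bin 3 (remaining 0)
3 → bin 4 (remaining 7)
2 → bin 2 (remaining 0)
2 → bin 4 (remaining 5)
2 → bin 4 (remaining 3)
7 bins × 24 = 168; used 134; unused 34.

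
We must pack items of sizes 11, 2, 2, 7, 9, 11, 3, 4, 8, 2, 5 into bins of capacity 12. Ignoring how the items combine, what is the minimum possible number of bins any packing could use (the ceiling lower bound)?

6

Total size = 11 + 2 + 2 + 7 + 9 + 11 + 3 + 4 + 8 + 2 + 5 = 64.
⌈64 / 12⌉ = 6.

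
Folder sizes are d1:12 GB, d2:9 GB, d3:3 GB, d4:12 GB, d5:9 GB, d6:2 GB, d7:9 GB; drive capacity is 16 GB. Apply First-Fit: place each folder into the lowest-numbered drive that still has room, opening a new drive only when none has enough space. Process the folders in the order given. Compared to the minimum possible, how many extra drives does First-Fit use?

First-Fit: [12,3] [9,2] [12] [9] [9] → 5 drives.
5 folders exceed 8 GB (half the capacity), and no two of those can share a drive, so at least 5 drives are needed.
So 5 is already optimal.

0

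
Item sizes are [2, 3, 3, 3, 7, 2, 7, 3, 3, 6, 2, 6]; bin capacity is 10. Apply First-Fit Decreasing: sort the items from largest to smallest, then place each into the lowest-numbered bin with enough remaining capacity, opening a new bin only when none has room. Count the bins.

Sorted descending: 7, 7, 6, 6, 3, 3, 3, 3, 3, 2, 2, 2.
Put 7 in bin 1; 3 remain.
Put 7 in bin 2; 3 remain.
Put 6 in bin 3; 4 remain.
Put 6 in bin 4; 4 remain.
Put 3 in bin 1; 0 remain.
Put 3 in bin 2; 0 remain.
Put 3 in bin 3; 1 remain.
Put 3 in bin 4; 1 remain.
Put 3 in bin 5; 7 remain.
Put 2 in bin 5; 5 remain.
Put 2 in bin 5; 3 remain.
Put 2 in bin 5; 1 remain.

5 bins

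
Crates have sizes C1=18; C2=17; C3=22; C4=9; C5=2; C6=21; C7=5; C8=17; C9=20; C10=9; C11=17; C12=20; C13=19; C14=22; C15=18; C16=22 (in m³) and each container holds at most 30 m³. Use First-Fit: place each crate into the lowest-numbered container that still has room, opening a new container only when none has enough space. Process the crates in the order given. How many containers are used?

12

C1 (18 m³) → container 1 (remaining 12 m³)
C2 (17 m³) → container 2 (remaining 13 m³)
C3 (22 m³) → container 3 (remaining 8 m³)
C4 (9 m³) → container 1 (remaining 3 m³)
C5 (2 m³) → container 1 (remaining 1 m³)
C6 (21 m³) → container 4 (remaining 9 m³)
C7 (5 m³) → container 2 (remaining 8 m³)
C8 (17 m³) → container 5 (remaining 13 m³)
C9 (20 m³) → container 6 (remaining 10 m³)
C10 (9 m³) → container 4 (remaining 0 m³)
C11 (17 m³) → container 7 (remaining 13 m³)
C12 (20 m³) → container 8 (remaining 10 m³)
C13 (19 m³) → container 9 (remaining 11 m³)
C14 (22 m³) → container 10 (remaining 8 m³)
C15 (18 m³) → container 11 (remaining 12 m³)
C16 (22 m³) → container 12 (remaining 8 m³)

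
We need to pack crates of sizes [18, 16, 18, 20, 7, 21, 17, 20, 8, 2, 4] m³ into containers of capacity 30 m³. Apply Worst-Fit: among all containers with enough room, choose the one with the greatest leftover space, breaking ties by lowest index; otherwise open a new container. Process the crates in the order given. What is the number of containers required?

7

container 1: place 18 m³, 12 m³ left
container 2: place 16 m³, 14 m³ left
container 3: place 18 m³, 12 m³ left
container 4: place 20 m³, 10 m³ left
container 2: place 7 m³, 7 m³ left
container 5: place 21 m³, 9 m³ left
container 6: place 17 m³, 13 m³ left
container 7: place 20 m³, 10 m³ left
container 6: place 8 m³, 5 m³ left
container 1: place 2 m³, 10 m³ left
container 3: place 4 m³, 8 m³ left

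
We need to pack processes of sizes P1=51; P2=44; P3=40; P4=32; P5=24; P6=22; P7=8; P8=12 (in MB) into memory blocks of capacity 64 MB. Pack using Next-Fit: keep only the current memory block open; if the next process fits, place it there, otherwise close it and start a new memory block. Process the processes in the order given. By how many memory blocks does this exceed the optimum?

Next-Fit: [51] [44] [40] [32,24] [22,8,12] → 5 memory blocks.
Total size 233 MB; any packing needs at least ⌈233/64⌉ = 4 memory blocks.
An optimal packing achieves that bound: [51,12] [44,8] [40,24] [32,22] → 4 memory blocks.
Excess: 5 − 4 = 1.

1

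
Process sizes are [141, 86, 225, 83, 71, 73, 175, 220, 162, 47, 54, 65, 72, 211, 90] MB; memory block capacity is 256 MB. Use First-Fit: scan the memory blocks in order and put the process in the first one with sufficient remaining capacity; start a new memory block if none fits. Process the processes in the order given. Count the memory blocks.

8 memory blocks

Put 141 MB in memory block 1; 115 MB remain.
Put 86 MB in memory block 1; 29 MB remain.
Put 225 MB in memory block 2; 31 MB remain.
Put 83 MB in memory block 3; 173 MB remain.
Put 71 MB in memory block 3; 102 MB remain.
Put 73 MB in memory block 3; 29 MB remain.
Put 175 MB in memory block 4; 81 MB remain.
Put 220 MB in memory block 5; 36 MB remain.
Put 162 MB in memory block 6; 94 MB remain.
Put 47 MB in memory block 4; 34 MB remain.
Put 54 MB in memory block 6; 40 MB remain.
Put 65 MB in memory block 7; 191 MB remain.
Put 72 MB in memory block 7; 119 MB remain.
Put 211 MB in memory block 8; 45 MB remain.
Put 90 MB in memory block 7; 29 MB remain.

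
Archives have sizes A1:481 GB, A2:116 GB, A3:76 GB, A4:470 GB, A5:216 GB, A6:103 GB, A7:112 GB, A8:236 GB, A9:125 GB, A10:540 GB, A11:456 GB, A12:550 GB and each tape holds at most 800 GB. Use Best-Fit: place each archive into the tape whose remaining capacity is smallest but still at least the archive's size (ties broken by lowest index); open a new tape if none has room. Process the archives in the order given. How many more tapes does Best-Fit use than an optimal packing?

Best-Fit: [481,116,76,112] [470,216,103] [236,125] [540] [456] [550] → 6 tapes.
Total size 3481 GB; any packing needs at least ⌈3481/800⌉ = 5 tapes.
An optimal packing achieves that bound: [550,236] [540,216] [481,125,116,76] [470,112,103] [456] → 5 tapes.
Excess: 6 − 5 = 1.

1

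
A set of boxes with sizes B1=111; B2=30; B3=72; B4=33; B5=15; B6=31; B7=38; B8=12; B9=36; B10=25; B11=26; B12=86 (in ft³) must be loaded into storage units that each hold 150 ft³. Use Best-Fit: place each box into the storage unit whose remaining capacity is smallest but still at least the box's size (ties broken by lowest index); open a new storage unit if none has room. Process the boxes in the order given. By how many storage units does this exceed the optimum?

0

Best-Fit: [111,30] [72,33,15,12] [31,38,36,25] [26,86] → 4 storage units.
Total size 515 ft³; any packing needs at least ⌈515/150⌉ = 4 storage units.
So 4 is already optimal.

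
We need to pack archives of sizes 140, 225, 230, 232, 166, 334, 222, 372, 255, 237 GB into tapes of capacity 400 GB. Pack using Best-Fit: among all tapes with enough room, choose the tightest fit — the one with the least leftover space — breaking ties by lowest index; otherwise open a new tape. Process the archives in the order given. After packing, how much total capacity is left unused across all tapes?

787

140 GB → tape 1 (remaining 260 GB)
225 GB → tape 1 (remaining 35 GB)
230 GB → tape 2 (remaining 170 GB)
232 GB → tape 3 (remaining 168 GB)
166 GB → tape 3 (remaining 2 GB)
334 GB → tape 4 (remaining 66 GB)
222 GB → tape 5 (remaining 178 GB)
372 GB → tape 6 (remaining 28 GB)
255 GB → tape 7 (remaining 145 GB)
237 GB → tape 8 (remaining 163 GB)
8 tapes × 400 GB = 3200 GB; used 2413 GB; unused 787 GB.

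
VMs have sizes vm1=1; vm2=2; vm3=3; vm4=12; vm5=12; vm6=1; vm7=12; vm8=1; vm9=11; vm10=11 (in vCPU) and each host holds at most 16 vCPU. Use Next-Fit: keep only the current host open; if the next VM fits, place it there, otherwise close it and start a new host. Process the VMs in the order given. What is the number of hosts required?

6

vm1 (1 vCPU) → host 1 (remaining 15 vCPU)
vm2 (2 vCPU) → host 1 (remaining 13 vCPU)
vm3 (3 vCPU) → host 1 (remaining 10 vCPU)
vm4 (12 vCPU) → host 2 (remaining 4 vCPU)
vm5 (12 vCPU) → host 3 (remaining 4 vCPU)
vm6 (1 vCPU) → host 3 (remaining 3 vCPU)
vm7 (12 vCPU) → host 4 (remaining 4 vCPU)
vm8 (1 vCPU) → host 4 (remaining 3 vCPU)
vm9 (11 vCPU) → host 5 (remaining 5 vCPU)
vm10 (11 vCPU) → host 6 (remaining 5 vCPU)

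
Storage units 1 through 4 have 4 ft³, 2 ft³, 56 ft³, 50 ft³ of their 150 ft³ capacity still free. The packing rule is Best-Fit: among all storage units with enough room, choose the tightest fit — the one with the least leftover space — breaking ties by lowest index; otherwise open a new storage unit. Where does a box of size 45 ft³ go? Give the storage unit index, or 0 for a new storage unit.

Storage units with room: storage unit 3 (56 ft³), storage unit 4 (50 ft³).
Tightest fit is storage unit 4 with 50 ft³ free.

4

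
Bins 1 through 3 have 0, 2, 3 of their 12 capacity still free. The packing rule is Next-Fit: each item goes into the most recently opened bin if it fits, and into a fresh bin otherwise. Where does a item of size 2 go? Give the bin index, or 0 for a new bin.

Next-Fit only looks at bin 3, which has 3 free.
2 fits there.

3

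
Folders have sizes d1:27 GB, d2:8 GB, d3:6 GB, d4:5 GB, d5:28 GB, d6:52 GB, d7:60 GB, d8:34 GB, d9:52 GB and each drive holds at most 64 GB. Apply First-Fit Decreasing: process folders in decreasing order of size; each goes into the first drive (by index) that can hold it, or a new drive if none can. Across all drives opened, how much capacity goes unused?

48

Sorted descending: 60, 52, 52, 34, 28, 27, 8, 6, 5.
drive 1: place 60 GB, 4 GB left
drive 2: place 52 GB, 12 GB left
drive 3: place 52 GB, 12 GB left
drive 4: place 34 GB, 30 GB left
drive 4: place 28 GB, 2 GB left
drive 5: place 27 GB, 37 GB left
drive 2: place 8 GB, 4 GB left
drive 3: place 6 GB, 6 GB left
drive 3: place 5 GB, 1 GB left
5 drives × 64 GB = 320 GB; used 272 GB; unused 48 GB.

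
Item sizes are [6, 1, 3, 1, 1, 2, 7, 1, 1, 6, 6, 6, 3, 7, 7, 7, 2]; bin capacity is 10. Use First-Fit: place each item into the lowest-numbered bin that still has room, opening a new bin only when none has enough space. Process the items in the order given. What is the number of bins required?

9

Put 6 in bin 1; 4 remain.
Put 1 in bin 1; 3 remain.
Put 3 in bin 1; 0 remain.
Put 1 in bin 2; 9 remain.
Put 1 in bin 2; 8 remain.
Put 2 in bin 2; 6 remain.
Put 7 in bin 3; 3 remain.
Put 1 in bin 2; 5 remain.
Put 1 in bin 2; 4 remain.
Put 6 in bin 4; 4 remain.
Put 6 in bin 5; 4 remain.
Put 6 in bin 6; 4 remain.
Put 3 in bin 2; 1 remain.
Put 7 in bin 7; 3 remain.
Put 7 in bin 8; 3 remain.
Put 7 in bin 9; 3 remain.
Put 2 in bin 3; 1 remain.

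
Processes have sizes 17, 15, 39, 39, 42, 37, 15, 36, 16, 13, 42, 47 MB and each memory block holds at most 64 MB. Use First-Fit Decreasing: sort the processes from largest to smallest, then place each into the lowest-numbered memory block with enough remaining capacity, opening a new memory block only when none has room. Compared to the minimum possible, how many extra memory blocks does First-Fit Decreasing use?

0

First-Fit Decreasing: [47,17] [42,16] [42,15] [39,15] [39,13] [37] [36] → 7 memory blocks.
7 processes exceed 32 MB (half the capacity), and no two of those can share a memory block, so at least 7 memory blocks are needed.
So 7 is already optimal.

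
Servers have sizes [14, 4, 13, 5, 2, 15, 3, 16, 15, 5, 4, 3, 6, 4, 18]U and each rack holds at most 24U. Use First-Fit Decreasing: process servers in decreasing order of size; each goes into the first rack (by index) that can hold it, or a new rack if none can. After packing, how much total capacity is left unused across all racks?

Sorted descending: 18, 16, 15, 15, 14, 13, 6, 5, 5, 4, 4, 4, 3, 3, 2.
Put 18U in rack 1; 6U remain.
Put 16U in rack 2; 8U remain.
Put 15U in rack 3; 9U remain.
Put 15U in rack 4; 9U remain.
Put 14U in rack 5; 10U remain.
Put 13U in rack 6; 11U remain.
Put 6U in rack 1; 0U remain.
Put 5U in rack 2; 3U remain.
Put 5U in rack 3; 4U remain.
Put 4U in rack 3; 0U remain.
Put 4U in rack 4; 5U remain.
Put 4U in rack 4; 1U remain.
Put 3U in rack 2; 0U remain.
Put 3U in rack 5; 7U remain.
Put 2U in rack 5; 5U remain.
6 racks × 24U = 144U; used 127U; unused 17U.

17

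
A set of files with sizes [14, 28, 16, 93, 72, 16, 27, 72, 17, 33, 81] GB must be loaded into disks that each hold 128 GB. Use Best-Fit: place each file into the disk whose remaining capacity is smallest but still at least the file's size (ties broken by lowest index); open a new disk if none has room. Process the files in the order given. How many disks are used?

5 disks

Put 14 GB in disk 1; 114 GB remain.
Put 28 GB in disk 1; 86 GB remain.
Put 16 GB in disk 1; 70 GB remain.
Put 93 GB in disk 2; 35 GB remain.
Put 72 GB in disk 3; 56 GB remain.
Put 16 GB in disk 2; 19 GB remain.
Put 27 GB in disk 3; 29 GB remain.
Put 72 GB in disk 4; 56 GB remain.
Put 17 GB in disk 2; 2 GB remain.
Put 33 GB in disk 4; 23 GB remain.
Put 81 GB in disk 5; 47 GB remain.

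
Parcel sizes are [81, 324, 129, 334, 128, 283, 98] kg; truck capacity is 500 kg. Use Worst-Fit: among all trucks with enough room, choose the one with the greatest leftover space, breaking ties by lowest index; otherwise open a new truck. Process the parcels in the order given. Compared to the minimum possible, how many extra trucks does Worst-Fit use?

Worst-Fit: [81,324] [129,334] [128,283] [98] → 4 trucks.
Total size 1377 kg; any packing needs at least ⌈1377/500⌉ = 3 trucks.
An optimal packing achieves that bound: [334,129] [324,128] [283,98,81] → 3 trucks.
Excess: 4 − 3 = 1.

1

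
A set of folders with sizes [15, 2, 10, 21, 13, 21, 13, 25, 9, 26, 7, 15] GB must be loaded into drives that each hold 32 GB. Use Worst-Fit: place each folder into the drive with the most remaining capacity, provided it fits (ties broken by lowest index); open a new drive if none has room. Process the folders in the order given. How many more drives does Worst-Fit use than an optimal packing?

1

Worst-Fit: [15,2,10] [21,9] [13,13] [21,7] [25] [26] [15] → 7 drives.
Total size 177 GB; any packing needs at least ⌈177/32⌉ = 6 drives.
An optimal packing achieves that bound: [26,2] [25,7] [21,10] [21,9] [15,15] [13,13] → 6 drives.
Excess: 7 − 6 = 1.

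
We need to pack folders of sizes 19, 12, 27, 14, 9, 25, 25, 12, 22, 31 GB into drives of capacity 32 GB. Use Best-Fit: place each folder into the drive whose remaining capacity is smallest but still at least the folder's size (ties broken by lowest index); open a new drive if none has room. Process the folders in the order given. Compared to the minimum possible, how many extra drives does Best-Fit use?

Best-Fit: [19,12] [27] [14,9] [25] [25] [12] [22] [31] → 8 drives.
Total size 196 GB; any packing needs at least ⌈196/32⌉ = 7 drives.
An optimal packing achieves that bound: [31] [27] [25] [25] [22,9] [19,12] [14,12] → 7 drives.
Excess: 8 − 7 = 1.

1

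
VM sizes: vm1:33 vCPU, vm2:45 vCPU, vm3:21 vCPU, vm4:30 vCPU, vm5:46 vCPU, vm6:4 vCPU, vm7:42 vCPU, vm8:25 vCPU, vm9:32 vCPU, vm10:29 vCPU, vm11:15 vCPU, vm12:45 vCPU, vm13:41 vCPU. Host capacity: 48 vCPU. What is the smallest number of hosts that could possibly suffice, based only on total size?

9

Total size = 33 + 45 + 21 + 30 + 46 + 4 + 42 + 25 + 32 + 29 + 15 + 45 + 41 = 408 vCPU.
⌈408 / 48⌉ = 9.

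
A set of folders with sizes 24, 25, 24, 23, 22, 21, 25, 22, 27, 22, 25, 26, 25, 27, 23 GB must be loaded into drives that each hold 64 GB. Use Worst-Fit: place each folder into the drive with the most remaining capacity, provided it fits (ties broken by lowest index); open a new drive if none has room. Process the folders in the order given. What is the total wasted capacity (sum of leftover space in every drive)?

151

24 GB → drive 1 (remaining 40 GB)
25 GB → drive 1 (remaining 15 GB)
24 GB → drive 2 (remaining 40 GB)
23 GB → drive 2 (remaining 17 GB)
22 GB → drive 3 (remaining 42 GB)
21 GB → drive 3 (remaining 21 GB)
25 GB → drive 4 (remaining 39 GB)
22 GB → drive 4 (remaining 17 GB)
27 GB → drive 5 (remaining 37 GB)
22 GB → drive 5 (remaining 15 GB)
25 GB → drive 6 (remaining 39 GB)
26 GB → drive 6 (remaining 13 GB)
25 GB → drive 7 (remaining 39 GB)
27 GB → drive 7 (remaining 12 GB)
23 GB → drive 8 (remaining 41 GB)
8 drives × 64 GB = 512 GB; used 361 GB; unused 151 GB.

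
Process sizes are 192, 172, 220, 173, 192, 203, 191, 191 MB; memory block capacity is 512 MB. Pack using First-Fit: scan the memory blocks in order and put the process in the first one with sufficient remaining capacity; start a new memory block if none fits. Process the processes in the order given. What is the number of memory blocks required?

4 memory blocks

memory block 1: place 192 MB, 320 MB left
memory block 1: place 172 MB, 148 MB left
memory block 2: place 220 MB, 292 MB left
memory block 2: place 173 MB, 119 MB left
memory block 3: place 192 MB, 320 MB left
memory block 3: place 203 MB, 117 MB left
memory block 4: place 191 MB, 321 MB left
memory block 4: place 191 MB, 130 MB left
Final memory blocks: [192,172] [220,173] [192,203] [191,191].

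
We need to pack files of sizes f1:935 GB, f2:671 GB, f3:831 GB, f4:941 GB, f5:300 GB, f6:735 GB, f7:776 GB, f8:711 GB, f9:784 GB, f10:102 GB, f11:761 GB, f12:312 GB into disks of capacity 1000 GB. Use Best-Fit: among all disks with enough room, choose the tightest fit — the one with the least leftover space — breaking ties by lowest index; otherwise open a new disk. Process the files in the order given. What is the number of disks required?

10

disk 1: place f1 (935 GB), 65 GB left
disk 2: place f2 (671 GB), 329 GB left
disk 3: place f3 (831 GB), 169 GB left
disk 4: place f4 (941 GB), 59 GB left
disk 2: place f5 (300 GB), 29 GB left
disk 5: place f6 (735 GB), 265 GB left
disk 6: place f7 (776 GB), 224 GB left
disk 7: place f8 (711 GB), 289 GB left
disk 8: place f9 (784 GB), 216 GB left
disk 3: place f10 (102 GB), 67 GB left
disk 9: place f11 (761 GB), 239 GB left
disk 10: place f12 (312 GB), 688 GB left
Final disks: [935] [671,300] [831,102] [941] [735] [776] [711] [784] [761] [312].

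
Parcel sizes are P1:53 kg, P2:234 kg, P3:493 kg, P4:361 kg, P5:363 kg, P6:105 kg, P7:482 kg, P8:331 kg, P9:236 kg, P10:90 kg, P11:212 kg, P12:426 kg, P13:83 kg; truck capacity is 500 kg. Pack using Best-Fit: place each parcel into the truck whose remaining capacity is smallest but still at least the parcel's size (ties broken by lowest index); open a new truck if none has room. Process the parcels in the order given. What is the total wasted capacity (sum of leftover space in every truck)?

531

P1 (53 kg) → truck 1 (remaining 447 kg)
P2 (234 kg) → truck 1 (remaining 213 kg)
P3 (493 kg) → truck 2 (remaining 7 kg)
P4 (361 kg) → truck 3 (remaining 139 kg)
P5 (363 kg) → truck 4 (remaining 137 kg)
P6 (105 kg) → truck 4 (remaining 32 kg)
P7 (482 kg) → truck 5 (remaining 18 kg)
P8 (331 kg) → truck 6 (remaining 169 kg)
P9 (236 kg) → truck 7 (remaining 264 kg)
P10 (90 kg) → truck 3 (remaining 49 kg)
P11 (212 kg) → truck 1 (remaining 1 kg)
P12 (426 kg) → truck 8 (remaining 74 kg)
P13 (83 kg) → truck 6 (remaining 86 kg)
8 trucks × 500 kg = 4000 kg; used 3469 kg; unused 531 kg.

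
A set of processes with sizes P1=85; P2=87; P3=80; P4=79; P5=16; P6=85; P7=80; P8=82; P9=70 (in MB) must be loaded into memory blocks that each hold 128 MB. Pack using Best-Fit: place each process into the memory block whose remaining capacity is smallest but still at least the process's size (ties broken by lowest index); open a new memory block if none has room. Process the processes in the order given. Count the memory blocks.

8

P1 (85 MB) → memory block 1 (remaining 43 MB)
P2 (87 MB) → memory block 2 (remaining 41 MB)
P3 (80 MB) → memory block 3 (remaining 48 MB)
P4 (79 MB) → memory block 4 (remaining 49 MB)
P5 (16 MB) → memory block 2 (remaining 25 MB)
P6 (85 MB) → memory block 5 (remaining 43 MB)
P7 (80 MB) → memory block 6 (remaining 48 MB)
P8 (82 MB) → memory block 7 (remaining 46 MB)
P9 (70 MB) → memory block 8 (remaining 58 MB)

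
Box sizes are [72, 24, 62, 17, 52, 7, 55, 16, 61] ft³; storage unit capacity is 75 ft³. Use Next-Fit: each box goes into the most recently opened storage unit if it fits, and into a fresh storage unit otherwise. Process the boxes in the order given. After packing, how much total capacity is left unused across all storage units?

72 ft³ → storage unit 1 (remaining 3 ft³)
24 ft³ → storage unit 2 (remaining 51 ft³)
62 ft³ → storage unit 3 (remaining 13 ft³)
17 ft³ → storage unit 4 (remaining 58 ft³)
52 ft³ → storage unit 4 (remaining 6 ft³)
7 ft³ → storage unit 5 (remaining 68 ft³)
55 ft³ → storage unit 5 (remaining 13 ft³)
16 ft³ → storage unit 6 (remaining 59 ft³)
61 ft³ → storage unit 7 (remaining 14 ft³)
7 storage units × 75 ft³ = 525 ft³; used 366 ft³; unused 159 ft³.

159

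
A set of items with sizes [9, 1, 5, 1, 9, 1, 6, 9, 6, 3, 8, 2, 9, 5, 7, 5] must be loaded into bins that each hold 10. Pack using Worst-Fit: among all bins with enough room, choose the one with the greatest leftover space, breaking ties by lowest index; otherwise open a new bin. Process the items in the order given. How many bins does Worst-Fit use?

10 bins

9 → bin 1 (remaining 1)
1 → bin 1 (remaining 0)
5 → bin 2 (remaining 5)
1 → bin 2 (remaining 4)
9 → bin 3 (remaining 1)
1 → bin 2 (remaining 3)
6 → bin 4 (remaining 4)
9 → bin 5 (remaining 1)
6 → bin 6 (remaining 4)
3 → bin 4 (remaining 1)
8 → bin 7 (remaining 2)
2 → bin 6 (remaining 2)
9 → bin 8 (remaining 1)
5 → bin 9 (remaining 5)
7 → bin 10 (remaining 3)
5 → bin 9 (remaining 0)
Final bins: [9,1] [5,1,1] [9] [6,3] [9] [6,2] [8] [9] [5,5] [7].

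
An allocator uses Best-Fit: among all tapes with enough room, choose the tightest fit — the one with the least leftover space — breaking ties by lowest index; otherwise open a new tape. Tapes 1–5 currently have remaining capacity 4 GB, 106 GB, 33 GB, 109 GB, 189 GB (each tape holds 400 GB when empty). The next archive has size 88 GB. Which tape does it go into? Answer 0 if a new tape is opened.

Tapes with room: tape 2 (106 GB), tape 4 (109 GB), tape 5 (189 GB).
Tightest fit is tape 2 with 106 GB free.

2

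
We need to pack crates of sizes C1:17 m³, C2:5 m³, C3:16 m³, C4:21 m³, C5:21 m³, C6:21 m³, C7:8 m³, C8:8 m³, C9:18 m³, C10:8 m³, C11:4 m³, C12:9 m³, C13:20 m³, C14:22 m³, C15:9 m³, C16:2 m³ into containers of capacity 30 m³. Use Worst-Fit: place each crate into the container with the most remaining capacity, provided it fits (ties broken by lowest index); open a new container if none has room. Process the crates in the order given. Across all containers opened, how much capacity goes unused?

31

container 1: place C1 (17 m³), 13 m³ left
container 1: place C2 (5 m³), 8 m³ left
container 2: place C3 (16 m³), 14 m³ left
container 3: place C4 (21 m³), 9 m³ left
container 4: place C5 (21 m³), 9 m³ left
container 5: place C6 (21 m³), 9 m³ left
container 2: place C7 (8 m³), 6 m³ left
container 3: place C8 (8 m³), 1 m³ left
container 6: place C9 (18 m³), 12 m³ left
container 6: place C10 (8 m³), 4 m³ left
container 4: place C11 (4 m³), 5 m³ left
container 5: place C12 (9 m³), 0 m³ left
container 7: place C13 (20 m³), 10 m³ left
container 8: place C14 (22 m³), 8 m³ left
container 7: place C15 (9 m³), 1 m³ left
container 1: place C16 (2 m³), 6 m³ left
8 containers × 30 m³ = 240 m³; used 209 m³; unused 31 m³.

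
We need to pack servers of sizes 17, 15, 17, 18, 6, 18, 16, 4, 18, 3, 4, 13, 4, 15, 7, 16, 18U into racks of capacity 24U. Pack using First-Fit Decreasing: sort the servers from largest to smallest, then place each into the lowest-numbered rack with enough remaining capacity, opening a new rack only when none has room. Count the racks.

11

Sorted descending: 18, 18, 18, 18, 17, 17, 16, 16, 15, 15, 13, 7, 6, 4, 4, 4, 3.
Put 18U in rack 1; 6U remain.
Put 18U in rack 2; 6U remain.
Put 18U in rack 3; 6U remain.
Put 18U in rack 4; 6U remain.
Put 17U in rack 5; 7U remain.
Put 17U in rack 6; 7U remain.
Put 16U in rack 7; 8U remain.
Put 16U in rack 8; 8U remain.
Put 15U in rack 9; 9U remain.
Put 15U in rack 10; 9U remain.
Put 13U in rack 11; 11U remain.
Put 7U in rack 5; 0U remain.
Put 6U in rack 1; 0U remain.
Put 4U in rack 2; 2U remain.
Put 4U in rack 3; 2U remain.
Put 4U in rack 4; 2U remain.
Put 3U in rack 6; 4U remain.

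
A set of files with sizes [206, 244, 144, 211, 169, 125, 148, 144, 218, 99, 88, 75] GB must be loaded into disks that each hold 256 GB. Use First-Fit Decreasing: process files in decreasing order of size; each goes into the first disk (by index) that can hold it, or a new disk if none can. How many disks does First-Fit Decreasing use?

9

Sorted descending: 244, 218, 211, 206, 169, 148, 144, 144, 125, 99, 88, 75.
Put 244 GB in disk 1; 12 GB remain.
Put 218 GB in disk 2; 38 GB remain.
Put 211 GB in disk 3; 45 GB remain.
Put 206 GB in disk 4; 50 GB remain.
Put 169 GB in disk 5; 87 GB remain.
Put 148 GB in disk 6; 108 GB remain.
Put 144 GB in disk 7; 112 GB remain.
Put 144 GB in disk 8; 112 GB remain.
Put 125 GB in disk 9; 131 GB remain.
Put 99 GB in disk 6; 9 GB remain.
Put 88 GB in disk 7; 24 GB remain.
Put 75 GB in disk 5; 12 GB remain.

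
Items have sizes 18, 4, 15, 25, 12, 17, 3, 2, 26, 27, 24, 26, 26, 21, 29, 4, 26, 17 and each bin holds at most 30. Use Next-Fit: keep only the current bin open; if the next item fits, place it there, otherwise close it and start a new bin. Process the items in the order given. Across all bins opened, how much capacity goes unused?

98

Put 18 in bin 1; 12 remain.
Put 4 in bin 1; 8 remain.
Put 15 in bin 2; 15 remain.
Put 25 in bin 3; 5 remain.
Put 12 in bin 4; 18 remain.
Put 17 in bin 4; 1 remain.
Put 3 in bin 5; 27 remain.
Put 2 in bin 5; 25 remain.
Put 26 in bin 6; 4 remain.
Put 27 in bin 7; 3 remain.
Put 24 in bin 8; 6 remain.
Put 26 in bin 9; 4 remain.
Put 26 in bin 10; 4 remain.
Put 21 in bin 11; 9 remain.
Put 29 in bin 12; 1 remain.
Put 4 in bin 13; 26 remain.
Put 26 in bin 13; 0 remain.
Put 17 in bin 14; 13 remain.
14 bins × 30 = 420; used 322; unused 98.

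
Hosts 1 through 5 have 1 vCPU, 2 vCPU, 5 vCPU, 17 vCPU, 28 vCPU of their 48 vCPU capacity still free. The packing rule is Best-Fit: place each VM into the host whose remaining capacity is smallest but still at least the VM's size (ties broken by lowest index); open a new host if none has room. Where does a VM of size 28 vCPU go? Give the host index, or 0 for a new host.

Hosts with room: host 5 (28 vCPU).
Tightest fit is host 5 with 28 vCPU free.

5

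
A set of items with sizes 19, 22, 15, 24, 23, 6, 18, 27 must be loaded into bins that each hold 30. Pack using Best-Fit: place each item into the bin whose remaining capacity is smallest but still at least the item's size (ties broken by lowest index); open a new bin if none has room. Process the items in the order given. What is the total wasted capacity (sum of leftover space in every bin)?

56

Put 19 in bin 1; 11 remain.
Put 22 in bin 2; 8 remain.
Put 15 in bin 3; 15 remain.
Put 24 in bin 4; 6 remain.
Put 23 in bin 5; 7 remain.
Put 6 in bin 4; 0 remain.
Put 18 in bin 6; 12 remain.
Put 27 in bin 7; 3 remain.
7 bins × 30 = 210; used 154; unused 56.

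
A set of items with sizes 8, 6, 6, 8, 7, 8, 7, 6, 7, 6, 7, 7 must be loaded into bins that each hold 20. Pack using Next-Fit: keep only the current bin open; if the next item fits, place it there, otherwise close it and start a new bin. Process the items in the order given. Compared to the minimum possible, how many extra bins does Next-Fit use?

Next-Fit: [8,6,6] [8,7] [8,7] [6,7,6] [7,7] → 5 bins.
Total size 83; any packing needs at least ⌈83/20⌉ = 5 bins.
So 5 is already optimal.

0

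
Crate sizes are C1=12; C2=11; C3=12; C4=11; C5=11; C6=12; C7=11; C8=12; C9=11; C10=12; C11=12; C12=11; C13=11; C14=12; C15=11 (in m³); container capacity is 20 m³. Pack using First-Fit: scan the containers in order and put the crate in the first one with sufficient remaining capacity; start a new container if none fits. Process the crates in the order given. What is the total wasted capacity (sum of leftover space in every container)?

C1 (12 m³) → container 1 (remaining 8 m³)
C2 (11 m³) → container 2 (remaining 9 m³)
C3 (12 m³) → container 3 (remaining 8 m³)
C4 (11 m³) → container 4 (remaining 9 m³)
C5 (11 m³) → container 5 (remaining 9 m³)
C6 (12 m³) → container 6 (remaining 8 m³)
C7 (11 m³) → container 7 (remaining 9 m³)
C8 (12 m³) → container 8 (remaining 8 m³)
C9 (11 m³) → container 9 (remaining 9 m³)
C10 (12 m³) → container 10 (remaining 8 m³)
C11 (12 m³) → container 11 (remaining 8 m³)
C12 (11 m³) → container 12 (remaining 9 m³)
C13 (11 m³) → container 13 (remaining 9 m³)
C14 (12 m³) → container 14 (remaining 8 m³)
C15 (11 m³) → container 15 (remaining 9 m³)
15 containers × 20 m³ = 300 m³; used 172 m³; unused 128 m³.

128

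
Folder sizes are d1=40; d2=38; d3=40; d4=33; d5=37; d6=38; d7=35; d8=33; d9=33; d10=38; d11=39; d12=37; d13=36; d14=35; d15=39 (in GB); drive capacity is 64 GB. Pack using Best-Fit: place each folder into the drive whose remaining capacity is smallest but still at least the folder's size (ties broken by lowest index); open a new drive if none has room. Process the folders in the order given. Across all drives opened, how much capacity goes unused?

409

Put d1 (40 GB) in drive 1; 24 GB remain.
Put d2 (38 GB) in drive 2; 26 GB remain.
Put d3 (40 GB) in drive 3; 24 GB remain.
Put d4 (33 GB) in drive 4; 31 GB remain.
Put d5 (37 GB) in drive 5; 27 GB remain.
Put d6 (38 GB) in drive 6; 26 GB remain.
Put d7 (35 GB) in drive 7; 29 GB remain.
Put d8 (33 GB) in drive 8; 31 GB remain.
Put d9 (33 GB) in drive 9; 31 GB remain.
Put d10 (38 GB) in drive 10; 26 GB remain.
Put d11 (39 GB) in drive 11; 25 GB remain.
Put d12 (37 GB) in drive 12; 27 GB remain.
Put d13 (36 GB) in drive 13; 28 GB remain.
Put d14 (35 GB) in drive 14; 29 GB remain.
Put d15 (39 GB) in drive 15; 25 GB remain.
15 drives × 64 GB = 960 GB; used 551 GB; unused 409 GB.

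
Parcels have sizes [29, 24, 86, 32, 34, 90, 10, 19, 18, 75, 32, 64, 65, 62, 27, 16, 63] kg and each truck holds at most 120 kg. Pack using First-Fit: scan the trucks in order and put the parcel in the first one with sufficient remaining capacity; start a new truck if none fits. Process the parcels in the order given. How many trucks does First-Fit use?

29 kg → truck 1 (remaining 91 kg)
24 kg → truck 1 (remaining 67 kg)
86 kg → truck 2 (remaining 34 kg)
32 kg → truck 1 (remaining 35 kg)
34 kg → truck 1 (remaining 1 kg)
90 kg → truck 3 (remaining 30 kg)
10 kg → truck 2 (remaining 24 kg)
19 kg → truck 2 (remaining 5 kg)
18 kg → truck 3 (remaining 12 kg)
75 kg → truck 4 (remaining 45 kg)
32 kg → truck 4 (remaining 13 kg)
64 kg → truck 5 (remaining 56 kg)
65 kg → truck 6 (remaining 55 kg)
62 kg → truck 7 (remaining 58 kg)
27 kg → truck 5 (remaining 29 kg)
16 kg → truck 5 (remaining 13 kg)
63 kg → truck 8 (remaining 57 kg)

8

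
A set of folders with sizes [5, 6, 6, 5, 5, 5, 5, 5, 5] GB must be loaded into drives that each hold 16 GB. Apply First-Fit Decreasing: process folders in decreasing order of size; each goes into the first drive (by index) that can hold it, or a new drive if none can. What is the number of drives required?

Sorted descending: 6, 6, 5, 5, 5, 5, 5, 5, 5.
drive 1: place 6 GB, 10 GB left
drive 1: place 6 GB, 4 GB left
drive 2: place 5 GB, 11 GB left
drive 2: place 5 GB, 6 GB left
drive 2: place 5 GB, 1 GB left
drive 3: place 5 GB, 11 GB left
drive 3: place 5 GB, 6 GB left
drive 3: place 5 GB, 1 GB left
drive 4: place 5 GB, 11 GB left

4 drives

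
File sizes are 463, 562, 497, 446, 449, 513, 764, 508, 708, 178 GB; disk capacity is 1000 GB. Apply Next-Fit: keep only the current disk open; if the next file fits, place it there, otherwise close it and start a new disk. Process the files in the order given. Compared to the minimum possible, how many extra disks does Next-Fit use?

1

Next-Fit: [463] [562] [497,446] [449,513] [764] [508] [708,178] → 7 disks.
Total size 5088 GB; any packing needs at least ⌈5088/1000⌉ = 6 disks.
An optimal packing achieves that bound: [764,178] [708] [562] [513,463] [508,449] [497,446] → 6 disks.
Excess: 7 − 6 = 1.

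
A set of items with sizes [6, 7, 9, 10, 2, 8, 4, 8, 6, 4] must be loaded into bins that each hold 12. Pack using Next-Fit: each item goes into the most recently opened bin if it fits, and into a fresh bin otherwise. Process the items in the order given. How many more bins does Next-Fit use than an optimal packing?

Next-Fit: [6] [7] [9] [10,2] [8,4] [8] [6,4] → 7 bins.
Total size 64; any packing needs at least ⌈64/12⌉ = 6 bins.
An optimal packing achieves that bound: [10,2] [9] [8,4] [8,4] [7] [6,6] → 6 bins.
Excess: 7 − 6 = 1.

1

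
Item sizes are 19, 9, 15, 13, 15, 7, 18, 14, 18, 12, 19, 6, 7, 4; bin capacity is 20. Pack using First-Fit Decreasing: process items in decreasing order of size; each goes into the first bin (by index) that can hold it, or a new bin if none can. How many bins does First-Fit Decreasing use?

10

Sorted descending: 19, 19, 18, 18, 15, 15, 14, 13, 12, 9, 7, 7, 6, 4.
19 → bin 1 (remaining 1)
19 → bin 2 (remaining 1)
18 → bin 3 (remaining 2)
18 → bin 4 (remaining 2)
15 → bin 5 (remaining 5)
15 → bin 6 (remaining 5)
14 → bin 7 (remaining 6)
13 → bin 8 (remaining 7)
12 → bin 9 (remaining 8)
9 → bin 10 (remaining 11)
7 → bin 8 (remaining 0)
7 → bin 9 (remaining 1)
6 → bin 7 (remaining 0)
4 → bin 5 (remaining 1)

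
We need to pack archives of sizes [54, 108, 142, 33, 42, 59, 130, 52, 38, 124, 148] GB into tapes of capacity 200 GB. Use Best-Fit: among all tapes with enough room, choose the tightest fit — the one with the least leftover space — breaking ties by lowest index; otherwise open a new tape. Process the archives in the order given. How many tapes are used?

tape 1: place 54 GB, 146 GB left
tape 1: place 108 GB, 38 GB left
tape 2: place 142 GB, 58 GB left
tape 1: place 33 GB, 5 GB left
tape 2: place 42 GB, 16 GB left
tape 3: place 59 GB, 141 GB left
tape 3: place 130 GB, 11 GB left
tape 4: place 52 GB, 148 GB left
tape 4: place 38 GB, 110 GB left
tape 5: place 124 GB, 76 GB left
tape 6: place 148 GB, 52 GB left
Final tapes: [54,108,33] [142,42] [59,130] [52,38] [124] [148].

6 tapes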